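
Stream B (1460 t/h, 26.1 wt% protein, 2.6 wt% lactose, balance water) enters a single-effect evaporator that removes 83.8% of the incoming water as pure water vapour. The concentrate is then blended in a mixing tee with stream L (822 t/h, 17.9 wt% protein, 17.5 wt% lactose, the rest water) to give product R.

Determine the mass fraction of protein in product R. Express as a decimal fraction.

0.3747

Vapour removed = 0.838×0.713×1460 = 872.34 t/h; concentrate = 587.66 t/h.
protein reaching the mixer = 381.06 (from concentrate) + 822×0.179 = 528.2 t/h.
Product flow = 587.66 + 822 = 1409.7 t/h; protein fraction = 0.3747.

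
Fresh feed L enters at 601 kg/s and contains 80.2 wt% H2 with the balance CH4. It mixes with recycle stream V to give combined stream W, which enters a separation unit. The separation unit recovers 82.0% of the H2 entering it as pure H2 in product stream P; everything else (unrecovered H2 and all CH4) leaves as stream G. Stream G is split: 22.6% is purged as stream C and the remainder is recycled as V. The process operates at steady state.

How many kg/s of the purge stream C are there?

141.8 kg/s

CH4 enters only via L and leaves only via the purge: 601×0.198 = 0.226×(CH4 in G), and the separation unit passes all CH4, so CH4 in W = CH4 in G = 526.54 kg/s.
H2 in W: m_A = 601×0.802 + (1−0.226)·(1−0.820)·m_A, so m_A = 482/0.8607 = 560.02 kg/s.
G = (1−0.820)×560.02 + 526.54 = 627.34 kg/s.
Purge C = 0.226×627.34 = 141.78 kg/s.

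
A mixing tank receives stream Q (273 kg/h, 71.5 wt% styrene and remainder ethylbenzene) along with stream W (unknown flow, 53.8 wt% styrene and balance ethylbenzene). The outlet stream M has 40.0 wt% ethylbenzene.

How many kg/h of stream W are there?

Let W be the unknown flow. Total out = 273 + W.
ethylbenzene balance: 77.805 + 0.462·W = 0.400·(273 + W)
(0.462 − 0.400)·W = 0.400×273 − 77.805 = 31.395
W = 31.395 / 0.062 = 506.37 kg/h

506.4 kg/h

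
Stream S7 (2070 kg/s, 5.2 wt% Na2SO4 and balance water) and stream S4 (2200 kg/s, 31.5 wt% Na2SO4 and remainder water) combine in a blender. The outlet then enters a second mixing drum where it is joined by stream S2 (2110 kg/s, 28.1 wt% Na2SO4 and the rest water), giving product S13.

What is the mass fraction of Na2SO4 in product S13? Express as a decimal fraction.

Overall, product flow = 6380 kg/s.
Na2SO4 in = 2070×0.052 + 2200×0.315 + 2110×0.281 = 1393.6 kg/s.
Na2SO4 fraction in S13 = 0.218.

0.218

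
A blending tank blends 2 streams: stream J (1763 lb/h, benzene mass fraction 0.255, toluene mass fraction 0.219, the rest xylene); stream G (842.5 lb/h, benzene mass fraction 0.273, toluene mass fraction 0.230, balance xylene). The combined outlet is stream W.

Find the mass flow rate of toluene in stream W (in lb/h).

toluene out = toluene in = 1763×0.219 + 842.5×0.230 = 579.87 lb/h.

579.9 lb/h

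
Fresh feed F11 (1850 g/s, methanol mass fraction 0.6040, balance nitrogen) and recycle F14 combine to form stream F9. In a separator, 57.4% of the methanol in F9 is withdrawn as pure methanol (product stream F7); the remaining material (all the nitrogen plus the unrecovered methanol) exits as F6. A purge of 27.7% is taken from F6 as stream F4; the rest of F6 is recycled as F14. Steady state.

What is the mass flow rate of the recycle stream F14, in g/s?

2410 g/s

nitrogen enters only via F11 and leaves only via the purge: 1850×0.396 = 0.277×(nitrogen in F6), and the separator passes all nitrogen, so nitrogen in F9 = nitrogen in F6 = 2644.8 g/s.
methanol in F9: m_A = 1850×0.604 + (1−0.277)·(1−0.574)·m_A, so m_A = 1117.4/0.6920 = 1614.7 g/s.
F6 = (1−0.574)×1614.7 + 2644.8 = 3332.6 g/s.
Recycle F14 = (1−0.277)×3332.6 = 2409.5 g/s.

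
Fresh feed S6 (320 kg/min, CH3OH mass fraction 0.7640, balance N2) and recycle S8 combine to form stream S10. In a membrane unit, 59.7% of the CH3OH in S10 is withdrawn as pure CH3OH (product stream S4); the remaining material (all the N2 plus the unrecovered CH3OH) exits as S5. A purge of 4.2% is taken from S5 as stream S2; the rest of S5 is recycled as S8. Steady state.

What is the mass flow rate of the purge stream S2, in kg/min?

N2 enters only via S6 and leaves only via the purge: 320×0.236 = 0.042×(N2 in S5), and the membrane unit passes all N2, so N2 in S10 = N2 in S5 = 1798.1 kg/min.
CH3OH in S10: m_A = 320×0.764 + (1−0.042)·(1−0.597)·m_A, so m_A = 244.48/0.6139 = 398.22 kg/min.
S5 = (1−0.597)×398.22 + 1798.1 = 1958.6 kg/min.
Purge S2 = 0.042×1958.6 = 82.26 kg/min.

82.26 kg/min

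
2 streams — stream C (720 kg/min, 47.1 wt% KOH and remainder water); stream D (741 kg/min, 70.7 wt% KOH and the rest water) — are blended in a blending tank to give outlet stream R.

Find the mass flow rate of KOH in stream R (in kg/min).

863 kg/min

KOH out = KOH in = 720×0.471 + 741×0.707 = 863.01 kg/min.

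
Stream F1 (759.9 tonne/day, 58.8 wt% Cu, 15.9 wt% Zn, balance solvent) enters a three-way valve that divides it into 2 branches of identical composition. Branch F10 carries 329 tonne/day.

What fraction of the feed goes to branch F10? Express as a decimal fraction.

Fraction to F10 = 329/759.9 = 0.4330.

0.433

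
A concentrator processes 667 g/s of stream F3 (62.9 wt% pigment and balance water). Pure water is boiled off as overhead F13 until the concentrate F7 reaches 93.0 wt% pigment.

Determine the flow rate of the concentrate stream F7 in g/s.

pigment is conserved: 667×0.629 = 419.54 g/s all reports to the concentrate.
Concentrate = 419.54/(target fraction) = 451.12 g/s.

451.1 g/s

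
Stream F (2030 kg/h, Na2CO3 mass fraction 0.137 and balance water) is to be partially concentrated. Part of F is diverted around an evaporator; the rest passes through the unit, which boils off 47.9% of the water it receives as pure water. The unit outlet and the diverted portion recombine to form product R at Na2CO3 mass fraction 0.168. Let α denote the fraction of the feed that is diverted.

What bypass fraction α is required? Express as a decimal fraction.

All 2030×0.137 = 278.11 kg/h of Na2CO3 reaches R, so R = 278.11/0.168 = 1655.4 kg/h and vapour = 374.58 kg/h.
The evaporator receives (1−α)·2030 of feed at 0.863 water and removes 0.479 of that water:
0.479×0.863×(1−α)×2030 = 374.58
(1−α) = 374.58/839.16 = 0.4464;  α = 0.5536.

0.554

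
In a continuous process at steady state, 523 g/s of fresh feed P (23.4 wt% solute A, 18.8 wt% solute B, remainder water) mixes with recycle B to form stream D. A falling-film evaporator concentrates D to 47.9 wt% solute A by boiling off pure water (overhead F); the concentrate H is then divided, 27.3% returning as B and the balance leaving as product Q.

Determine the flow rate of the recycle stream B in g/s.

Overall solute A balance (none leaves overhead): solute A in fresh feed = solute A in product, i.e. 523×0.234 = (1−0.273)·H·0.479.
H = 122.38/(0.479×0.727) = 351.44 g/s.
Recycle B = 0.273×351.44 = 95.942 g/s.

95.94 g/s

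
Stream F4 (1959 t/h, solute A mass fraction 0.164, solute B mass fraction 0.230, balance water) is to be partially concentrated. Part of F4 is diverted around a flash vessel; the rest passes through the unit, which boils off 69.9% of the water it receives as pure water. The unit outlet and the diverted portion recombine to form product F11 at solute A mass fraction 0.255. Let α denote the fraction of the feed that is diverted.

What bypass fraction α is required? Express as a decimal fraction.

0.158

All 1959×0.164 = 321.28 t/h of solute A reaches F11, so F11 = 321.28/0.255 = 1259.9 t/h and vapour = 699.09 t/h.
The evaporator receives (1−α)·1959 of feed at 0.606 water and removes 0.699 of that water:
0.699×0.606×(1−α)×1959 = 699.09
(1−α) = 699.09/829.82 = 0.8425;  α = 0.1575.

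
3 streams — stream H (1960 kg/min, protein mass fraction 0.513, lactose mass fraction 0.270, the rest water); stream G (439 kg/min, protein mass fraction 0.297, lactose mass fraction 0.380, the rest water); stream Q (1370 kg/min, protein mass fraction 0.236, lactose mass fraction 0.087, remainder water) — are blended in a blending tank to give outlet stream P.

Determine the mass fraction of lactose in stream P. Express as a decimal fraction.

0.216

Total flow out = 1960 + 439 + 1370 = 3769 kg/min.
lactose in = 1960×0.270 + 439×0.380 + 1370×0.087 = 815.21 kg/min.
lactose mass fraction in P = 815.21/3769 = 0.216.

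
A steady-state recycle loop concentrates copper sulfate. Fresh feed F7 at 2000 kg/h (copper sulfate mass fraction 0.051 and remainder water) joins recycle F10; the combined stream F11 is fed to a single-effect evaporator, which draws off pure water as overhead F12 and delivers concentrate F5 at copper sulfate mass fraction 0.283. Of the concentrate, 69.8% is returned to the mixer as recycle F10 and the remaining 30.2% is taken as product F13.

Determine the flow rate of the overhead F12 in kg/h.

Overall copper sulfate balance (none leaves overhead): copper sulfate in fresh feed = copper sulfate in product, i.e. 2000×0.051 = (1−0.698)·F5·0.283.
F5 = 102/(0.283×0.302) = 1193.5 kg/h.
Recycle F10 = 0.698×1193.5 = 833.03 kg/h.
Combined feed F11 = 2000 + 833.03 = 2833 kg/h.
Overhead F12 = F11 − F5 = 2833 − 1193.5 = 1639.6 kg/h.

1640 kg/h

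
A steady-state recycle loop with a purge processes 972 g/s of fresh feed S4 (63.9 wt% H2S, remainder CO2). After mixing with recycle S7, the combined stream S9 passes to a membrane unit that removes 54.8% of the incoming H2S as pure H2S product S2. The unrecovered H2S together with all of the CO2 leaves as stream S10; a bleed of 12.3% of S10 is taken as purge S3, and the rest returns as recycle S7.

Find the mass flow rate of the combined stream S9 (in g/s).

CO2 enters only via S4 and leaves only via the purge: 972×0.361 = 0.123×(CO2 in S10), and the membrane unit passes all CO2, so CO2 in S9 = CO2 in S10 = 2852.8 g/s.
H2S in S9: m_A = 972×0.639 + (1−0.123)·(1−0.548)·m_A, so m_A = 621.11/0.6036 = 1029 g/s.
S9 = 1029 + 2852.8 = 3881.8 g/s.

3882 g/s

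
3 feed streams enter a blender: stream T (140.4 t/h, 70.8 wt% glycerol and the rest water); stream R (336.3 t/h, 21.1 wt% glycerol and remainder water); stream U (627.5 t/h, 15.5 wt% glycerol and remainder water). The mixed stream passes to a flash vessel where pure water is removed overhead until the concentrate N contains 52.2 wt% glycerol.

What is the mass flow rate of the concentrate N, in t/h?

512.7 t/h

glycerol entering = 140.4×0.708 + 336.3×0.211 + 627.5×0.155 = 267.62 t/h.
All glycerol reports to N, so N = 267.62/0.522 = 512.69 t/h.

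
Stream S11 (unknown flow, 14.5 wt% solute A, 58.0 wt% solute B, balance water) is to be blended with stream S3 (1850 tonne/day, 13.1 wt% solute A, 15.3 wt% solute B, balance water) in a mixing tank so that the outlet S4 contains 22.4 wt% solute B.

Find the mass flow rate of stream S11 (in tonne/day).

369 tonne/day

Let S11 be the unknown flow. Total out = 1850 + S11.
solute B balance: 283.05 + 0.580·S11 = 0.224·(1850 + S11)
(0.580 − 0.224)·S11 = 0.224×1850 − 283.05 = 131.35
S11 = 131.35 / 0.356 = 368.96 tonne/day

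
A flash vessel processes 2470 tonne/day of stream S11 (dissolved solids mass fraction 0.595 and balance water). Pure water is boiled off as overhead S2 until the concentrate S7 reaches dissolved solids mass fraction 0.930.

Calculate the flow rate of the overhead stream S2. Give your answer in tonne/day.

889.7 tonne/day

dissolved solids is conserved: 2470×0.595 = 1469.6 tonne/day all reports to the concentrate.
Concentrate = 1469.6/(target fraction) = 1580.3 tonne/day.
Overhead = 2470 − 1580.3 = 889.73 tonne/day.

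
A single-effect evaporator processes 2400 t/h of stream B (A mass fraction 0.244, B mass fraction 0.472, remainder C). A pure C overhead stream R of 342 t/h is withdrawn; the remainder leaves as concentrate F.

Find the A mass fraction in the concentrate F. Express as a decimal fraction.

A is not removed: 2400×0.244 = 585.6 t/h of A enters F.
Concentrate = 2400 − 342 = 2058 t/h.
Mass fraction = 585.6/2058 = 0.285.

0.285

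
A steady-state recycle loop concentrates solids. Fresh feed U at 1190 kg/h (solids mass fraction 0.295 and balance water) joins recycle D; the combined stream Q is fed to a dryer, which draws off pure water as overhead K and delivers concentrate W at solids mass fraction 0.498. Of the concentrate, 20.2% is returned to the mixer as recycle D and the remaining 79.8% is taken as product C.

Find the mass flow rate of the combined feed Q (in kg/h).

Overall solids balance (none leaves overhead): solids in fresh feed = solids in product, i.e. 1190×0.295 = (1−0.202)·W·0.498.
W = 351.05/(0.498×0.798) = 883.36 kg/h.
Recycle D = 0.202×883.36 = 178.44 kg/h.
Combined feed Q = 1190 + 178.44 = 1368.4 kg/h.

1368 kg/h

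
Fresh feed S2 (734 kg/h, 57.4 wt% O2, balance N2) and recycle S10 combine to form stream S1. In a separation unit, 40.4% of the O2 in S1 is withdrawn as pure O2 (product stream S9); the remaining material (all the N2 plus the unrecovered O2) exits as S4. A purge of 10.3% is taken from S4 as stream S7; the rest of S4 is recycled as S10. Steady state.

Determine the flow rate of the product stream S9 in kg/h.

O2 in S1: m_A = 734×0.574 + (1−0.103)·(1−0.404)·m_A, so m_A = 421.32/0.4654 = 905.3 kg/h.
Product S9 = 0.404×905.3 = 365.74 kg/h.

365.7 kg/h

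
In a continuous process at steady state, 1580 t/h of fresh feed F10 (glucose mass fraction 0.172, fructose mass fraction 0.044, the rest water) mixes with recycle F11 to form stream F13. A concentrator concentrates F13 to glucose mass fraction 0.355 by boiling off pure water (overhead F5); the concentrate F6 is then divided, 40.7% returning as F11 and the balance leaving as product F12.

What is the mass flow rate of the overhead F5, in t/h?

814.5 t/h

Overall glucose balance (none leaves overhead): glucose in fresh feed = glucose in product, i.e. 1580×0.172 = (1−0.407)·F6·0.355.
F6 = 271.76/(0.355×0.593) = 1290.9 t/h.
Recycle F11 = 0.407×1290.9 = 525.41 t/h.
Combined feed F13 = 1580 + 525.41 = 2105.4 t/h.
Overhead F5 = F13 − F6 = 2105.4 − 1290.9 = 814.48 t/h.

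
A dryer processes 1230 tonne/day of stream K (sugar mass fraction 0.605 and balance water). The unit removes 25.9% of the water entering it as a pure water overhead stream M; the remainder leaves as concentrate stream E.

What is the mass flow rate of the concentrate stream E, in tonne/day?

1104 tonne/day

water entering = 1230×0.395 = 485.85 tonne/day; overhead removed = 0.259×485.85 = 125.84 tonne/day.
Concentrate = 1230 − 125.84 = 1104.2 tonne/day.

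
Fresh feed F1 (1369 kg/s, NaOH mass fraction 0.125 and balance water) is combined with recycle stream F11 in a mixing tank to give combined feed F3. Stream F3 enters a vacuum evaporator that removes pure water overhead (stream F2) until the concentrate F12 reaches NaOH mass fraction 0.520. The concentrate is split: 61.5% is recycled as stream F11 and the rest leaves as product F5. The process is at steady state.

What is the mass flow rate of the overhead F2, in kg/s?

1040 kg/s

Overall NaOH balance (none leaves overhead): NaOH in fresh feed = NaOH in product, i.e. 1369×0.125 = (1−0.615)·F12·0.520.
F12 = 171.12/(0.520×0.385) = 854.77 kg/s.
Recycle F11 = 0.615×854.77 = 525.68 kg/s.
Combined feed F3 = 1369 + 525.68 = 1894.7 kg/s.
Overhead F2 = F3 − F12 = 1894.7 − 854.77 = 1039.9 kg/s.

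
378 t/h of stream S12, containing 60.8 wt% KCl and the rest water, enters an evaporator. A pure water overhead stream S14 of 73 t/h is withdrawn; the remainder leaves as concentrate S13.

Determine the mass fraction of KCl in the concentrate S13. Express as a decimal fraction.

0.7535

KCl is not removed: 378×0.608 = 229.82 t/h of KCl enters S13.
Concentrate = 378 − 73 = 305 t/h.
Mass fraction = 229.82/305 = 0.7535.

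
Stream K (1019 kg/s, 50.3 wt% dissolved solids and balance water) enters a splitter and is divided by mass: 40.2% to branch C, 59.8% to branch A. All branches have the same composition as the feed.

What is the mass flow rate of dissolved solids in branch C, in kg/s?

Branch C total = 0.402×1019 = 409.64 kg/s.
dissolved solids in C = 0.503×409.64 = 206.05 kg/s.

206 kg/s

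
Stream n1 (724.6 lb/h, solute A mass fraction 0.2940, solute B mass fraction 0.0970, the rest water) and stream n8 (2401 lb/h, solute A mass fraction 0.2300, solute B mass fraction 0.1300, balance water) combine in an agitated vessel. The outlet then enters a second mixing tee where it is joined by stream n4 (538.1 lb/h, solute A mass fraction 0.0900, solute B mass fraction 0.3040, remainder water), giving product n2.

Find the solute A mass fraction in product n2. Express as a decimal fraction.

Overall, product flow = 3663.7 lb/h.
solute A in = 724.6×0.294 + 2401×0.230 + 538.1×0.090 = 813.69 lb/h.
solute A fraction in n2 = 0.2221.

0.2221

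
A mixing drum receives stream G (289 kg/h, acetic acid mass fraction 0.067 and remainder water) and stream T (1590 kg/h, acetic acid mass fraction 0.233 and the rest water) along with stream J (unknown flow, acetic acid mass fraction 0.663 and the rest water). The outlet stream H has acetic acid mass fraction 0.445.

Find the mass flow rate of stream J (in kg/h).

2047 kg/h

Let J be the unknown flow. Total out = 1879 + J.
acetic acid balance: 389.83 + 0.663·J = 0.445·(1879 + J)
(0.663 − 0.445)·J = 0.445×1879 − 389.83 = 446.32
J = 446.32 / 0.218 = 2047.3 kg/h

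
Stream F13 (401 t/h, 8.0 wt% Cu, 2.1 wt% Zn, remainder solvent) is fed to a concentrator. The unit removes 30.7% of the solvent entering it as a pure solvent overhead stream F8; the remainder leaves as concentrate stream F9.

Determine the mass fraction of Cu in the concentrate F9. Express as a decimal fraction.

0.110

Cu is not removed: 401×0.080 = 32.08 t/h of Cu enters F9.
solvent entering = 401×0.899 = 360.5 t/h; overhead removed = 0.307×360.5 = 110.67 t/h.
Concentrate = 401 − 110.67 = 290.33 t/h.
Mass fraction = 32.08/290.33 = 0.110.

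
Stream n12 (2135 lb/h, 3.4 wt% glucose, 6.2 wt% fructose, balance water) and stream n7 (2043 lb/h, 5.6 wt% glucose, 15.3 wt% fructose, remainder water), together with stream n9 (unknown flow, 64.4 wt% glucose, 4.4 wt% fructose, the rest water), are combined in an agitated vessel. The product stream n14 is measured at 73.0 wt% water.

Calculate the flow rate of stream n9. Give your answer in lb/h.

1187 lb/h

Let n9 be the unknown flow. Total out = 4178 + n9.
water balance: 3546.1 + 0.312·n9 = 0.730·(4178 + n9)
(0.312 − 0.730)·n9 = 0.730×4178 − 3546.1 = -496.11
n9 = -496.11 / -0.418 = 1186.9 lb/h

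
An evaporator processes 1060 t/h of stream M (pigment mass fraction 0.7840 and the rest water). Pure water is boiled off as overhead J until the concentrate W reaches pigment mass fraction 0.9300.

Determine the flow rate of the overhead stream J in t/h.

pigment is conserved: 1060×0.784 = 831.04 t/h all reports to the concentrate.
Concentrate = 831.04/(target fraction) = 893.59 t/h.
Overhead = 1060 − 893.59 = 166.41 t/h.

166.4 t/h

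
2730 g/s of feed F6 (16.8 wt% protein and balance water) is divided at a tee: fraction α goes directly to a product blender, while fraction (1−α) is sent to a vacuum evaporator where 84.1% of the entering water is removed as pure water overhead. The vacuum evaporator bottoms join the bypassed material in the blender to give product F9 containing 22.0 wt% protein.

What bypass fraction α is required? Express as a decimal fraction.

All 2730×0.168 = 458.64 g/s of protein reaches F9, so F9 = 458.64/0.220 = 2084.7 g/s and vapour = 645.27 g/s.
The evaporator receives (1−α)·2730 of feed at 0.832 water and removes 0.841 of that water:
0.841×0.832×(1−α)×2730 = 645.27
(1−α) = 645.27/1910.2 = 0.3378;  α = 0.6622.

0.662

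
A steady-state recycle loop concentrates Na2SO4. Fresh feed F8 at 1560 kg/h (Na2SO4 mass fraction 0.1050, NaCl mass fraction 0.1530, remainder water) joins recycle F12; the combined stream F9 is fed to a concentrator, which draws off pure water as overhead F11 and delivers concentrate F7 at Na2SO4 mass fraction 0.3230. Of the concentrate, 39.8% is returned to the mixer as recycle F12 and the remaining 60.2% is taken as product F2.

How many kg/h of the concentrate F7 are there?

842.4 kg/h

Overall Na2SO4 balance (none leaves overhead): Na2SO4 in fresh feed = Na2SO4 in product, i.e. 1560×0.105 = (1−0.398)·F7·0.323.
F7 = 163.8/(0.323×0.602) = 842.39 kg/h.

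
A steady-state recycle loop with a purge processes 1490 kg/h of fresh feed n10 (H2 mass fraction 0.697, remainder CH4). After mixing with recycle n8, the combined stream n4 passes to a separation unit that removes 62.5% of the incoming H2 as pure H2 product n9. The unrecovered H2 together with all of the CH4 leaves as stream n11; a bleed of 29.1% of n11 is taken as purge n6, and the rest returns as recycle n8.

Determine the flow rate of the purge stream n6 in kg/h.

605.8 kg/h

CH4 enters only via n10 and leaves only via the purge: 1490×0.303 = 0.291×(CH4 in n11), and the separation unit passes all CH4, so CH4 in n4 = CH4 in n11 = 1551.4 kg/h.
H2 in n4: m_A = 1490×0.697 + (1−0.291)·(1−0.625)·m_A, so m_A = 1038.5/0.7341 = 1414.7 kg/h.
n11 = (1−0.625)×1414.7 + 1551.4 = 2081.9 kg/h.
Purge n6 = 0.291×2081.9 = 605.84 kg/h.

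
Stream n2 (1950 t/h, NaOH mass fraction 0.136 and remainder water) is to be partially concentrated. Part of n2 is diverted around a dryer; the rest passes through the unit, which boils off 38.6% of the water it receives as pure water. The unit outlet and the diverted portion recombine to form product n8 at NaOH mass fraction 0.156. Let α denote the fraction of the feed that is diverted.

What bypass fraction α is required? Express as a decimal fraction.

0.616

All 1950×0.136 = 265.2 t/h of NaOH reaches n8, so n8 = 265.2/0.156 = 1700 t/h and vapour = 250 t/h.
The evaporator receives (1−α)·1950 of feed at 0.864 water and removes 0.386 of that water:
0.386×0.864×(1−α)×1950 = 250
(1−α) = 250/650.33 = 0.3844;  α = 0.6156.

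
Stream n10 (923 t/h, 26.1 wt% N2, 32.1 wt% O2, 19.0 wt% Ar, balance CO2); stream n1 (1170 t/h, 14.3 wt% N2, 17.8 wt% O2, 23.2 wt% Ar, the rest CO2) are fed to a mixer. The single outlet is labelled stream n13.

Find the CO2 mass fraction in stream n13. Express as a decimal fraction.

0.350

Total flow out = 923 + 1170 = 2093 t/h.
CO2 in = 923×0.228 + 1170×0.447 = 733.43 t/h.
CO2 mass fraction in n13 = 733.43/2093 = 0.350.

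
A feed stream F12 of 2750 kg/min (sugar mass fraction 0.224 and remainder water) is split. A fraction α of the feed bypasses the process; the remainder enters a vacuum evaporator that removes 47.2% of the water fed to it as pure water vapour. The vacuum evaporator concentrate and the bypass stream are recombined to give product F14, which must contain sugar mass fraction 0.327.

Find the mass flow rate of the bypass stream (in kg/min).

All 2750×0.224 = 616 kg/min of sugar reaches F14, so F14 = 616/0.327 = 1883.8 kg/min and vapour = 866.21 kg/min.
The evaporator receives (1−α)·2750 of feed at 0.776 water and removes 0.472 of that water:
0.472×0.776×(1−α)×2750 = 866.21
(1−α) = 866.21/1007.2 = 0.8600;  α = 0.1400.
Bypass flow = 0.1400×2750 = 385.07 kg/min.

385.1 kg/min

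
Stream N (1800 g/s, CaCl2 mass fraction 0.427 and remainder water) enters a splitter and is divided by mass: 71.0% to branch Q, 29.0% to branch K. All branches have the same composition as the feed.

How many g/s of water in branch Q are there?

Branch Q total = 0.710×1800 = 1278 g/s.
water in Q = 0.573×1278 = 732.29 g/s.

732.3 g/s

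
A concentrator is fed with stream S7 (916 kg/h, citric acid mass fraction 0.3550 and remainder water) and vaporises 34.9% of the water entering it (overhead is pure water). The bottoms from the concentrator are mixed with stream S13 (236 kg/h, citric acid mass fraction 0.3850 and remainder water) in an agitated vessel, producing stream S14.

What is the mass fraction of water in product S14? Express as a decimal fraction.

Vapour removed = 0.349×0.645×916 = 206.2 kg/h; concentrate = 709.8 kg/h.
water reaching the mixer = 384.62 (from concentrate) + 236×0.615 = 529.76 kg/h.
Product flow = 709.8 + 236 = 945.8 kg/h; water fraction = 0.5601.

0.5601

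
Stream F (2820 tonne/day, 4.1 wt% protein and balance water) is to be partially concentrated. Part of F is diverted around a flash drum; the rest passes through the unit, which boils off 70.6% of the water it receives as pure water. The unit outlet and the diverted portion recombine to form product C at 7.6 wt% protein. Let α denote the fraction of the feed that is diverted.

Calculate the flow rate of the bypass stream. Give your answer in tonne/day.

All 2820×0.041 = 115.62 tonne/day of protein reaches C, so C = 115.62/0.076 = 1521.3 tonne/day and vapour = 1298.7 tonne/day.
The evaporator receives (1−α)·2820 of feed at 0.959 water and removes 0.706 of that water:
0.706×0.959×(1−α)×2820 = 1298.7
(1−α) = 1298.7/1909.3 = 0.6802;  α = 0.3198.
Bypass flow = 0.3198×2820 = 901.86 tonne/day.

901.9 tonne/day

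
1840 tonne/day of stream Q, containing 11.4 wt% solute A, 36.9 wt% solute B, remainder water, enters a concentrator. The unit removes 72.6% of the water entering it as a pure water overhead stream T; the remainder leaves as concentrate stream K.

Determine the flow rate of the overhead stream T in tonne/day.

water entering = 1840×0.517 = 951.28 tonne/day; overhead removed = 0.726×951.28 = 690.63 tonne/day.

690.6 tonne/day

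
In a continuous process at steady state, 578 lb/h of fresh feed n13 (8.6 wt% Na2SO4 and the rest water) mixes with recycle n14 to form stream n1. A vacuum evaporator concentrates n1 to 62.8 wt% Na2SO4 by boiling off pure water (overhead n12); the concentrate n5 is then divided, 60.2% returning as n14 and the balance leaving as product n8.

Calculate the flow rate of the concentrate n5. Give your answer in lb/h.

Overall Na2SO4 balance (none leaves overhead): Na2SO4 in fresh feed = Na2SO4 in product, i.e. 578×0.086 = (1−0.602)·n5·0.628.
n5 = 49.708/(0.628×0.398) = 198.88 lb/h.

198.9 lb/h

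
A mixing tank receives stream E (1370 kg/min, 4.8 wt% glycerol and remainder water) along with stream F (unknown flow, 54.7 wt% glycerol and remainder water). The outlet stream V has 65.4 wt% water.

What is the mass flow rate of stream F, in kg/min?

2031 kg/min

Let F be the unknown flow. Total out = 1370 + F.
water balance: 1304.2 + 0.453·F = 0.654·(1370 + F)
(0.453 − 0.654)·F = 0.654×1370 − 1304.2 = -408.26
F = -408.26 / -0.201 = 2031.1 kg/min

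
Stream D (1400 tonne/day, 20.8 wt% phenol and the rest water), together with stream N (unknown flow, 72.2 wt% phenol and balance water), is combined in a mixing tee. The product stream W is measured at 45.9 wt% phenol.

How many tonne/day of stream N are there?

1336 tonne/day

Let N be the unknown flow. Total out = 1400 + N.
phenol balance: 291.2 + 0.722·N = 0.459·(1400 + N)
(0.722 − 0.459)·N = 0.459×1400 − 291.2 = 351.4
N = 351.4 / 0.263 = 1336.1 tonne/day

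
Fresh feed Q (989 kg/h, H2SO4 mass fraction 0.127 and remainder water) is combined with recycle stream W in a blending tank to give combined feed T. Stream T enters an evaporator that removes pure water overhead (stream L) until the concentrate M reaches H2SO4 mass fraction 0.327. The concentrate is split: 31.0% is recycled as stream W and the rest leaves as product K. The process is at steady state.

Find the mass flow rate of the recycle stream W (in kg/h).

172.6 kg/h

Overall H2SO4 balance (none leaves overhead): H2SO4 in fresh feed = H2SO4 in product, i.e. 989×0.127 = (1−0.310)·M·0.327.
M = 125.6/(0.327×0.690) = 556.68 kg/h.
Recycle W = 0.310×556.68 = 172.57 kg/h.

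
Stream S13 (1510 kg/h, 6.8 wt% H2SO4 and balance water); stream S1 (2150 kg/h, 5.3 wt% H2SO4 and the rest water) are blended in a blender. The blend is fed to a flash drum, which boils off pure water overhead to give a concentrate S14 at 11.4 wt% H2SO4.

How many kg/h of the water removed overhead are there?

1760 kg/h

H2SO4 entering = 1510×0.068 + 2150×0.053 = 216.63 kg/h.
All H2SO4 reports to S14, so S14 = 216.63/0.114 = 1900.3 kg/h.
Total feed = 3660 kg/h; overhead = 3660 − 1900.3 = 1759.7 kg/h.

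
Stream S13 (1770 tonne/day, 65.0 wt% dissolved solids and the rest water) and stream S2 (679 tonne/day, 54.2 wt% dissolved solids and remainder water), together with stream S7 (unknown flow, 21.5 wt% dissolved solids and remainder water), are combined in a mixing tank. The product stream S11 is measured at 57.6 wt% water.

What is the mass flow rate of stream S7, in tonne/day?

2297 tonne/day

Let S7 be the unknown flow. Total out = 2449 + S7.
water balance: 930.48 + 0.785·S7 = 0.576·(2449 + S7)
(0.785 − 0.576)·S7 = 0.576×2449 − 930.48 = 480.14
S7 = 480.14 / 0.209 = 2297.3 tonne/day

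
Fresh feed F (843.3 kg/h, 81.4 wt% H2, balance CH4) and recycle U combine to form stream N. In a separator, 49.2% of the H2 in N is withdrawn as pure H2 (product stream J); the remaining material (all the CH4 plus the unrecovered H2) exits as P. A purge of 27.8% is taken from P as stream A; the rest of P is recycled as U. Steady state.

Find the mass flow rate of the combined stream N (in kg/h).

CH4 enters only via F and leaves only via the purge: 843.3×0.186 = 0.278×(CH4 in P), and the separator passes all CH4, so CH4 in N = CH4 in P = 564.22 kg/h.
H2 in N: m_A = 843.3×0.814 + (1−0.278)·(1−0.492)·m_A, so m_A = 686.45/0.6332 = 1084 kg/h.
N = 1084 + 564.22 = 1648.3 kg/h.

1648 kg/h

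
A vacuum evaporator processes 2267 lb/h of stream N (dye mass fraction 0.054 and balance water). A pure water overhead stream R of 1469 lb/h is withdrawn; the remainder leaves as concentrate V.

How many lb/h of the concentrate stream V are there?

Concentrate = 2267 − 1469 = 798 lb/h.

798 lb/h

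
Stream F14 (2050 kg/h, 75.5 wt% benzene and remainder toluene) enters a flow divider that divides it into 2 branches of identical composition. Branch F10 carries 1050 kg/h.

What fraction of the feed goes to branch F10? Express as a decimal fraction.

0.512

Fraction to F10 = 1050/2050 = 0.5122.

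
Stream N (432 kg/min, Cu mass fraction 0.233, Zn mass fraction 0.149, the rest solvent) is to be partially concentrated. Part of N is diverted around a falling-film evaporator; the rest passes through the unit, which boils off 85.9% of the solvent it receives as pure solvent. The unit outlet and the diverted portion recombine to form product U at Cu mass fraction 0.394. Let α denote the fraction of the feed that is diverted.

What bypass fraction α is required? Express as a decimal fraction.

All 432×0.233 = 100.66 kg/min of Cu reaches U, so U = 100.66/0.394 = 255.47 kg/min and vapour = 176.53 kg/min.
The evaporator receives (1−α)·432 of feed at 0.618 solvent and removes 0.859 of that solvent:
0.859×0.618×(1−α)×432 = 176.53
(1−α) = 176.53/229.33 = 0.7697;  α = 0.2303.

0.230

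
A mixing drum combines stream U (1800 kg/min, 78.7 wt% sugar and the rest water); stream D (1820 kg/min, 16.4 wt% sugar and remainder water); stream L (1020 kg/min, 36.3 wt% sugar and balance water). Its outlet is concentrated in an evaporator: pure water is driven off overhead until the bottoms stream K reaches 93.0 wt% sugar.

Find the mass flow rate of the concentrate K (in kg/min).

sugar entering = 1800×0.787 + 1820×0.164 + 1020×0.363 = 2085.3 kg/min.
All sugar reports to K, so K = 2085.3/0.930 = 2242.3 kg/min.

2242 kg/min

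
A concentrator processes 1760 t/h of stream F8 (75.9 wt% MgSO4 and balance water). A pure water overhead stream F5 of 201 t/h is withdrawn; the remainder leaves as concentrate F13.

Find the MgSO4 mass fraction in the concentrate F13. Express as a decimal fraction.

MgSO4 is not removed: 1760×0.759 = 1335.8 t/h of MgSO4 enters F13.
Concentrate = 1760 − 201 = 1559 t/h.
Mass fraction = 1335.8/1559 = 0.857.

0.857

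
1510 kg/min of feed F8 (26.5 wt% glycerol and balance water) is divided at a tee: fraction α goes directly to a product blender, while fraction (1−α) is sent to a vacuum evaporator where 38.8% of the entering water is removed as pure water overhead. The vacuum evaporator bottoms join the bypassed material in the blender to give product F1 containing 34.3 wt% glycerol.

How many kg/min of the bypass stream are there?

305.9 kg/min

All 1510×0.265 = 400.15 kg/min of glycerol reaches F1, so F1 = 400.15/0.343 = 1166.6 kg/min and vapour = 343.38 kg/min.
The evaporator receives (1−α)·1510 of feed at 0.735 water and removes 0.388 of that water:
0.388×0.735×(1−α)×1510 = 343.38
(1−α) = 343.38/430.62 = 0.7974;  α = 0.2026.
Bypass flow = 0.2026×1510 = 305.91 kg/min.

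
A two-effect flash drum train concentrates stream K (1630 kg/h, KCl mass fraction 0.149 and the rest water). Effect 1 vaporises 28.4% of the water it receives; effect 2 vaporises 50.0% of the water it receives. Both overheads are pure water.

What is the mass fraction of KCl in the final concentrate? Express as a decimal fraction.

0.328

water in feed = 1630×0.851 = 1387.1 kg/h.
After stage 1: water left = (1−0.284)×1387.1 = 993.19; stream total = 1236.1 kg/h.
After stage 2: water left = (1−0.500)×993.19 = 496.59; final concentrate = 739.46 kg/h.
KCl fraction = 242.87/739.46 = 0.328.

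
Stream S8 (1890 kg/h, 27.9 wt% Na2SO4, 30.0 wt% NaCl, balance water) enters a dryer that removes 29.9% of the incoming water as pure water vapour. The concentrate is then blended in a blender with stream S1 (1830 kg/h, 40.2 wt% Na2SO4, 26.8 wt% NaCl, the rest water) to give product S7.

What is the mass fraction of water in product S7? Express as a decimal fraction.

Vapour removed = 0.299×0.421×1890 = 237.91 kg/h; concentrate = 1652.1 kg/h.
water reaching the mixer = 557.78 (from concentrate) + 1830×0.330 = 1161.7 kg/h.
Product flow = 1652.1 + 1830 = 3482.1 kg/h; water fraction = 0.334.

0.334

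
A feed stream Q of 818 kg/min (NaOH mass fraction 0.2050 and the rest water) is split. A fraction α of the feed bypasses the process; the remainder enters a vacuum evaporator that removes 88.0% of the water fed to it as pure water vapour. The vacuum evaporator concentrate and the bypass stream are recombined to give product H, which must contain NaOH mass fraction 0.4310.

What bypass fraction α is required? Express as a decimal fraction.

0.250

All 818×0.205 = 167.69 kg/min of NaOH reaches H, so H = 167.69/0.431 = 389.07 kg/min and vapour = 428.93 kg/min.
The evaporator receives (1−α)·818 of feed at 0.795 water and removes 0.880 of that water:
0.880×0.795×(1−α)×818 = 428.93
(1−α) = 428.93/572.27 = 0.7495;  α = 0.2505.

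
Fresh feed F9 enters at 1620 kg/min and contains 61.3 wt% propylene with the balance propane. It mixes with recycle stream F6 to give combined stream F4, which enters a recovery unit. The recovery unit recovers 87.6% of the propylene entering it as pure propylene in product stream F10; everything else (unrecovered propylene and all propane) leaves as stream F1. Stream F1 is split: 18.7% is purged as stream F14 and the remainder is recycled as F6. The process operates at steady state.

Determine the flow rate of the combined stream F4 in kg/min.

4457 kg/min

propane enters only via F9 and leaves only via the purge: 1620×0.387 = 0.187×(propane in F1), and the recovery unit passes all propane, so propane in F4 = propane in F1 = 3352.6 kg/min.
propylene in F4: m_A = 1620×0.613 + (1−0.187)·(1−0.876)·m_A, so m_A = 993.06/0.8992 = 1104.4 kg/min.
F4 = 1104.4 + 3352.6 = 4457 kg/min.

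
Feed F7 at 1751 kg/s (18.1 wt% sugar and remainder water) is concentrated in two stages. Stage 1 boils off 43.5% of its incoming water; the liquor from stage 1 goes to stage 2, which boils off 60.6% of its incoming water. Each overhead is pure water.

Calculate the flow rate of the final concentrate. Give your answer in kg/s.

636.2 kg/s

water in feed = 1751×0.819 = 1434.1 kg/s.
After stage 1: water left = (1−0.435)×1434.1 = 810.25; stream total = 1127.2 kg/s.
After stage 2: water left = (1−0.606)×810.25 = 319.24; final concentrate = 636.17 kg/s.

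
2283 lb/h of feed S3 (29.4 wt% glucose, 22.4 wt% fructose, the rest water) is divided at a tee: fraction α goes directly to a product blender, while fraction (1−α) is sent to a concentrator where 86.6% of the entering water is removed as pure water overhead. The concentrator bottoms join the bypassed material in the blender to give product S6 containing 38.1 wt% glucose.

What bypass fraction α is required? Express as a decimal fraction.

0.453

All 2283×0.294 = 671.2 lb/h of glucose reaches S6, so S6 = 671.2/0.381 = 1761.7 lb/h and vapour = 521.31 lb/h.
The evaporator receives (1−α)·2283 of feed at 0.482 water and removes 0.866 of that water:
0.866×0.482×(1−α)×2283 = 521.31
(1−α) = 521.31/952.95 = 0.5471;  α = 0.4529.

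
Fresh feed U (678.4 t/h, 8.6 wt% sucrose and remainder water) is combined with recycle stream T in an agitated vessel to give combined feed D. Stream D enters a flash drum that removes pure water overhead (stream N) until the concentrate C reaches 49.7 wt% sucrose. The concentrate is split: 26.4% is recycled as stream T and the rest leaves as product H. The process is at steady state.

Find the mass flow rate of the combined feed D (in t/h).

720.5 t/h

Overall sucrose balance (none leaves overhead): sucrose in fresh feed = sucrose in product, i.e. 678.4×0.086 = (1−0.264)·C·0.497.
C = 58.342/(0.497×0.736) = 159.5 t/h.
Recycle T = 0.264×159.5 = 42.107 t/h.
Combined feed D = 678.4 + 42.107 = 720.51 t/h.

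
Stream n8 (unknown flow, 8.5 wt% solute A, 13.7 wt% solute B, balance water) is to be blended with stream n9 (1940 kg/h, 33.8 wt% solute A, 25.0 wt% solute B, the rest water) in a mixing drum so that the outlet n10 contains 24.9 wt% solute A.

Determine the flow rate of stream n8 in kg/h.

1053 kg/h

Let n8 be the unknown flow. Total out = 1940 + n8.
solute A balance: 655.72 + 0.085·n8 = 0.249·(1940 + n8)
(0.085 − 0.249)·n8 = 0.249×1940 − 655.72 = -172.66
n8 = -172.66 / -0.164 = 1052.8 kg/h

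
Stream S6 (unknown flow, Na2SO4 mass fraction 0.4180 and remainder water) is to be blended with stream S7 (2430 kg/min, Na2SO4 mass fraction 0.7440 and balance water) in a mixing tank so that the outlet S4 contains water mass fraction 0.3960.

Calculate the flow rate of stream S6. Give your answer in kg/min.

1829 kg/min

Let S6 be the unknown flow. Total out = 2430 + S6.
water balance: 622.08 + 0.582·S6 = 0.396·(2430 + S6)
(0.582 − 0.396)·S6 = 0.396×2430 − 622.08 = 340.2
S6 = 340.2 / 0.186 = 1829 kg/min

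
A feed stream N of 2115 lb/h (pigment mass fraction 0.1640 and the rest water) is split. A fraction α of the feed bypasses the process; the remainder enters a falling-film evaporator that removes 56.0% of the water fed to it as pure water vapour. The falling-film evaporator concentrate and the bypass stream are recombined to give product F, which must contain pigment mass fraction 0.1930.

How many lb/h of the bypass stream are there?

All 2115×0.164 = 346.86 lb/h of pigment reaches F, so F = 346.86/0.193 = 1797.2 lb/h and vapour = 317.8 lb/h.
The evaporator receives (1−α)·2115 of feed at 0.836 water and removes 0.560 of that water:
0.560×0.836×(1−α)×2115 = 317.8
(1−α) = 317.8/990.16 = 0.3210;  α = 0.6790.
Bypass flow = 0.6790×2115 = 1436.2 lb/h.

1436 lb/h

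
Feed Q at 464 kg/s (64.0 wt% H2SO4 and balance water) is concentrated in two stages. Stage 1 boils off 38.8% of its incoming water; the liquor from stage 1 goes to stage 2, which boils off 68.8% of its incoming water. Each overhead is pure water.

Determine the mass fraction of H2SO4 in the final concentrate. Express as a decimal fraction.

water in feed = 464×0.360 = 167.04 kg/s.
After stage 1: water left = (1−0.388)×167.04 = 102.23; stream total = 399.19 kg/s.
After stage 2: water left = (1−0.688)×102.23 = 31.895; final concentrate = 328.86 kg/s.
H2SO4 fraction = 296.96/328.86 = 0.903.

0.903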